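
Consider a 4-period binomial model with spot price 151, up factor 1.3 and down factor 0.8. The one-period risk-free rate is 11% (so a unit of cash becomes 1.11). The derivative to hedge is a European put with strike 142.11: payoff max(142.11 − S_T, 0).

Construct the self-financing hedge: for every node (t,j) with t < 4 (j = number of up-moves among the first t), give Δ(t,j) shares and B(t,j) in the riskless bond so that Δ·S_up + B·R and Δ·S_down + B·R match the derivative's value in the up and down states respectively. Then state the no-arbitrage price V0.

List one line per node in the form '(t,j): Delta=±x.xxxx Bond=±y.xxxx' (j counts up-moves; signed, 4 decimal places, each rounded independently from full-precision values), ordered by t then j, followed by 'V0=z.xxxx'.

Since d<R<u, set p* = (R−d)/(u−d) = 0.6200; price each node as the discounted p*-expectation of its children.
Terminal payoffs: V(4,0)=80.2604, V(4,1)=41.6044, V(4,2)=0.0000, V(4,3)=0.0000, V(4,4)=0.0000
  t=3,j=0: stock 77.3120 → up 100.5056 (V=41.6044), down 61.8496 (V=80.2604). Price 50.7150; hedge Δ=-1.0000, bond B=128.0270.
  t=3,j=1: stock 125.6320 → up 163.3216 (V=0.0000), down 100.5056 (V=41.6044). Price 14.2429; hedge Δ=-0.6623, bond B=97.4517.
  t=3,j=2: stock 204.1520 → up 265.3976 (V=0.0000), down 163.3216 (V=0.0000). Price 0.0000; hedge Δ=0.0000, bond B=0.0000.
  t=3,j=3: stock 331.7470 → up 431.2711 (V=0.0000), down 265.3976 (V=0.0000). Price 0.0000; hedge Δ=0.0000, bond B=0.0000.
  t=2,j=0: stock 96.6400 → up 125.6320 (V=14.2429), down 77.3120 (V=50.7150). Price 25.3174; hedge Δ=-0.7548, bond B=98.2616.
  t=2,j=1: stock 157.0400 → up 204.1520 (V=0.0000), down 125.6320 (V=14.2429). Price 4.8760; hedge Δ=-0.1814, bond B=33.3619.
  t=2,j=2: stock 255.1900 → up 331.7470 (V=0.0000), down 204.1520 (V=0.0000). Price 0.0000; hedge Δ=0.0000, bond B=0.0000.
  t=1,j=0: stock 120.8000 → up 157.0400 (V=4.8760), down 96.6400 (V=25.3174). Price 11.3907; hedge Δ=-0.3384, bond B=52.2737.
  t=1,j=1: stock 196.3000 → up 255.1900 (V=0.0000), down 157.0400 (V=4.8760). Price 1.6692; hedge Δ=-0.0497, bond B=11.4212.
  t=0,j=0: stock 151.0000 → up 196.3000 (V=1.6692), down 120.8000 (V=11.3907). Price 4.8319; hedge Δ=-0.1288, bond B=24.2749.
The time-0 hedge costs 4.8319, which is the no-arbitrage price.

(0,0): Delta=-0.1288 Bond=24.2749
(1,0): Delta=-0.3384 Bond=52.2737
(1,1): Delta=-0.0497 Bond=11.4212
(2,0): Delta=-0.7548 Bond=98.2616
(2,1): Delta=-0.1814 Bond=33.3619
(2,2): Delta=0.0000 Bond=0.0000
(3,0): Delta=-1.0000 Bond=128.0270
(3,1): Delta=-0.6623 Bond=97.4517
(3,2): Delta=0.0000 Bond=0.0000
(3,3): Delta=0.0000 Bond=0.0000
V0=4.8319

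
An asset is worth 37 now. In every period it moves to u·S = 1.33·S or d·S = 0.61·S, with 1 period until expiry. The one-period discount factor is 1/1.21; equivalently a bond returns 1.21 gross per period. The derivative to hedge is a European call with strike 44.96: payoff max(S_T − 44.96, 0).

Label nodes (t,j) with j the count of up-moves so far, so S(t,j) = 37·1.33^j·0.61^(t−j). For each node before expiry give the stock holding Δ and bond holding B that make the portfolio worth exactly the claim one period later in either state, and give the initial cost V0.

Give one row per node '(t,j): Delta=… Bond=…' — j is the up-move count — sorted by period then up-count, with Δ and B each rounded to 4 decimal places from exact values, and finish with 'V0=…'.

(0,0): Delta=0.1595 Bond=-2.9758
V0=2.9270

No-arbitrage ⇒ martingale measure with p* = (R−d)/(u−d) = 0.8333.
Terminal values V(1,·): V(1,0)=0.0000, V(1,1)=4.2500
(0,0): S=37.0000. Δ = (V_up−V_dn)/(S_up−S_dn) = (4.2500−0.0000)/(49.2100−22.5700) = 0.1595. V = [p*·4.2500 + (1−p*)·0.0000]/1.21 = 2.9270. B = V − Δ·S = -2.9758.
Self-financing check: at every node Δ·S+B equals the discounted successor values.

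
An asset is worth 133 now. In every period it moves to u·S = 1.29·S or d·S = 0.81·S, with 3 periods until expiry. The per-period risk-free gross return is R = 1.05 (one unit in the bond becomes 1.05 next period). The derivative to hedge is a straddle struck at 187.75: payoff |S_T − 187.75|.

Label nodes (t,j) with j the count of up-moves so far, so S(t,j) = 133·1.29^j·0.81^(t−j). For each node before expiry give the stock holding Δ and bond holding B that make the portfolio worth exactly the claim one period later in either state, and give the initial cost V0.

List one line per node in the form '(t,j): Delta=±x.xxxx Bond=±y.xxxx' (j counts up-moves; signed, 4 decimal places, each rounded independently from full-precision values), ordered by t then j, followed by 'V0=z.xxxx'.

(0,0): Delta=-0.3055 Bond=90.9321
(1,0): Delta=-1.0000 Bond=170.2948
(1,1): Delta=0.1305 Bond=20.6627
(2,0): Delta=-1.0000 Bond=178.8095
(2,1): Delta=-1.0000 Bond=178.8095
(2,2): Delta=0.8404 Bond=-135.4179
V0=50.2976

No-arbitrage ⇒ martingale measure with p* = (R−d)/(u−d) = 0.5000.
Terminal values V(3,·): V(3,0)=117.0683, V(3,1)=75.1829, V(3,2)=8.4765, V(3,3)=97.7596
Node (2,0) S=87.2613: V=(p*·75.1829+(1−p*)·117.0683)/1.05=91.5482; Δ=(75.1829−117.0683)/(112.5671−70.6817)=-1.0000; B=V−Δ·S=178.8095
Node (2,1) S=138.9717: V=(p*·8.4765+(1−p*)·75.1829)/1.05=39.8378; Δ=(8.4765−75.1829)/(179.2735−112.5671)=-1.0000; B=V−Δ·S=178.8095
Node (2,2) S=221.3253: V=(p*·97.7596+(1−p*)·8.4765)/1.05=50.5886; Δ=(97.7596−8.4765)/(285.5096−179.2735)=0.8404; B=V−Δ·S=-135.4179
Node (1,0) S=107.7300: V=(p*·39.8378+(1−p*)·91.5482)/1.05=62.5648; Δ=(39.8378−91.5482)/(138.9717−87.2613)=-1.0000; B=V−Δ·S=170.2948
Node (1,1) S=171.5700: V=(p*·50.5886+(1−p*)·39.8378)/1.05=43.0602; Δ=(50.5886−39.8378)/(221.3253−138.9717)=0.1305; B=V−Δ·S=20.6627
Node (0,0) S=133.0000: V=(p*·43.0602+(1−p*)·62.5648)/1.05=50.2976; Δ=(43.0602−62.5648)/(171.5700−107.7300)=-0.3055; B=V−Δ·S=90.9321
Self-financing check: at every node Δ·S+B equals the discounted successor values.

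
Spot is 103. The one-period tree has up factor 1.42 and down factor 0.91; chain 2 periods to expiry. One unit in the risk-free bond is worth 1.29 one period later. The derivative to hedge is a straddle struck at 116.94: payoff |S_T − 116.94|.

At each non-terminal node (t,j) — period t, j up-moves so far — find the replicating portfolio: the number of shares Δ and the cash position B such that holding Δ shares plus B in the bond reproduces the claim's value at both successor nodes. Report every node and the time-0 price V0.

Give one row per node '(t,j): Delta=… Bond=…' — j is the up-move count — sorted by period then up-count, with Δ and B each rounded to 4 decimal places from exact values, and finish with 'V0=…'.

The replicating-portfolio and risk-neutral prices coincide; use p* = (1.29−0.91)/(1.42−0.91) = 0.7451 for the latter.
Payoff layer (t=2): V(2,0)=31.6457, V(2,1)=16.1566, V(2,2)=90.7492
Node (1,0) S=93.7300: V=(p*·16.1566+(1−p*)·31.6457)/1.29=15.5851; Δ=(16.1566−31.6457)/(133.0966−85.2943)=-0.3240; B=V−Δ·S=45.9559
Node (1,1) S=146.2600: V=(p*·90.7492+(1−p*)·16.1566)/1.29=55.6088; Δ=(90.7492−16.1566)/(207.6892−133.0966)=1.0000; B=V−Δ·S=-90.6512
Node (0,0) S=103.0000: V=(p*·55.6088+(1−p*)·15.5851)/1.29=35.1990; Δ=(55.6088−15.5851)/(146.2600−93.7300)=0.7619; B=V−Δ·S=-43.2789
Root portfolio cost Δ·103+B reproduces V0=35.1990.

(0,0): Delta=0.7619 Bond=-43.2789
(1,0): Delta=-0.3240 Bond=45.9559
(1,1): Delta=1.0000 Bond=-90.6512
V0=35.1990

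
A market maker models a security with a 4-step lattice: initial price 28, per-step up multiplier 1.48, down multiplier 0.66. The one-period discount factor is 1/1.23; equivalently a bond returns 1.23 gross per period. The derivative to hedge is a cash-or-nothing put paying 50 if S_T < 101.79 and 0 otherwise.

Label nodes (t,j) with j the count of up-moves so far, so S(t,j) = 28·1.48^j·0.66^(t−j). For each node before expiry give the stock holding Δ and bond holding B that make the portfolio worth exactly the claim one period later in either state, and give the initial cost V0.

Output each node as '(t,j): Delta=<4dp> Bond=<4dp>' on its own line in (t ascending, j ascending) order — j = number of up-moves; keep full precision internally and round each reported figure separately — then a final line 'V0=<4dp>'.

Since d<R<u, set p* = (R−d)/(u−d) = 0.6951; price each node as the discounted p*-expectation of its children.
Terminal payoffs: V(4,0)=50.0000, V(4,1)=50.0000, V(4,2)=50.0000, V(4,3)=50.0000, V(4,4)=0.0000
Node (3,0) S=8.0499: V=(p*·50.0000+(1−p*)·50.0000)/1.23=40.6504; Δ=(50.0000−50.0000)/(11.9138−5.3129)=0.0000; B=V−Δ·S=40.6504
Node (3,1) S=18.0513: V=(p*·50.0000+(1−p*)·50.0000)/1.23=40.6504; Δ=(50.0000−50.0000)/(26.7159−11.9138)=0.0000; B=V−Δ·S=40.6504
Node (3,2) S=40.4786: V=(p*·50.0000+(1−p*)·50.0000)/1.23=40.6504; Δ=(50.0000−50.0000)/(59.9083−26.7159)=0.0000; B=V−Δ·S=40.6504
Node (3,3) S=90.7702: V=(p*·0.0000+(1−p*)·50.0000)/1.23=12.3934; Δ=(0.0000−50.0000)/(134.3399−59.9083)=-0.6718; B=V−Δ·S=73.3690
Node (2,0) S=12.1968: V=(p*·40.6504+(1−p*)·40.6504)/1.23=33.0491; Δ=(40.6504−40.6504)/(18.0513−8.0499)=0.0000; B=V−Δ·S=33.0491
Node (2,1) S=27.3504: V=(p*·40.6504+(1−p*)·40.6504)/1.23=33.0491; Δ=(40.6504−40.6504)/(40.4786−18.0513)=0.0000; B=V−Δ·S=33.0491
Node (2,2) S=61.3312: V=(p*·12.3934+(1−p*)·40.6504)/1.23=17.0800; Δ=(12.3934−40.6504)/(90.7702−40.4786)=-0.5619; B=V−Δ·S=51.5397
Node (1,0) S=18.4800: V=(p*·33.0491+(1−p*)·33.0491)/1.23=26.8692; Δ=(33.0491−33.0491)/(27.3504−12.1968)=0.0000; B=V−Δ·S=26.8692
Node (1,1) S=41.4400: V=(p*·17.0800+(1−p*)·33.0491)/1.23=17.8444; Δ=(17.0800−33.0491)/(61.3312−27.3504)=-0.4699; B=V−Δ·S=37.3190
Node (0,0) S=28.0000: V=(p*·17.8444+(1−p*)·26.8692)/1.23=16.7446; Δ=(17.8444−26.8692)/(41.4400−18.4800)=-0.3931; B=V−Δ·S=27.7505
Self-financing check: at every node Δ·S+B equals the discounted successor values.

(0,0): Delta=-0.3931 Bond=27.7505
(1,0): Delta=0.0000 Bond=26.8692
(1,1): Delta=-0.4699 Bond=37.3190
(2,0): Delta=0.0000 Bond=33.0491
(2,1): Delta=0.0000 Bond=33.0491
(2,2): Delta=-0.5619 Bond=51.5397
(3,0): Delta=0.0000 Bond=40.6504
(3,1): Delta=0.0000 Bond=40.6504
(3,2): Delta=0.0000 Bond=40.6504
(3,3): Delta=-0.6718 Bond=73.3690
V0=16.7446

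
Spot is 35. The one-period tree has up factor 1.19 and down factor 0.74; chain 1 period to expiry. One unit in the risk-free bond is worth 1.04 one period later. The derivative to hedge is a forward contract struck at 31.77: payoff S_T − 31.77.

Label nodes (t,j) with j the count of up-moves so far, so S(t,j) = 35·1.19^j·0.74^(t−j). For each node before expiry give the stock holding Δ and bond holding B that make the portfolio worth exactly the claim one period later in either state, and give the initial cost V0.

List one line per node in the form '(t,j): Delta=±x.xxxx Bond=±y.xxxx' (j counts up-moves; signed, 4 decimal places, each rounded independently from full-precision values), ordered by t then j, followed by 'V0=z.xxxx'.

Since d<R<u, set p* = (R−d)/(u−d) = 0.6667; price each node as the discounted p*-expectation of its children.
Terminal values V(1,·): V(1,0)=-5.8700, V(1,1)=9.8800
  t=0,j=0: stock 35.0000 → up 41.6500 (V=9.8800), down 25.9000 (V=-5.8700). Price 4.4519; hedge Δ=1.0000, bond B=-30.5481.
Root portfolio cost Δ·35+B reproduces V0=4.4519.

(0,0): Delta=1.0000 Bond=-30.5481
V0=4.4519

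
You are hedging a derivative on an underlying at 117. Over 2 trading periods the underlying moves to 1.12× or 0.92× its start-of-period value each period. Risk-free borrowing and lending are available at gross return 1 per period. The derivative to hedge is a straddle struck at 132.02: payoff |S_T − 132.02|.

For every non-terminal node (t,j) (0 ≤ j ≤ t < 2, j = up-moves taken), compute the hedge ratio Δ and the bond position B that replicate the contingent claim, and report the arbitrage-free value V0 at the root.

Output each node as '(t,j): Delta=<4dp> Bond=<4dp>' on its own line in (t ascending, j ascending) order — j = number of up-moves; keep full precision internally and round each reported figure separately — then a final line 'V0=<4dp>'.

(0,0): Delta=-0.4959 Bond=77.7591
(1,0): Delta=-1.0000 Bond=132.0200
(1,1): Delta=0.1252 Bond=-3.6322
V0=19.7383

Since d<R<u, set p* = (R−d)/(u−d) = 0.4000; price each node as the discounted p*-expectation of its children.
Payoff layer (t=2): V(2,0)=32.9912, V(2,1)=11.4632, V(2,2)=14.7448
  t=1,j=0: stock 107.6400 → up 120.5568 (V=11.4632), down 99.0288 (V=32.9912). Price 24.3800; hedge Δ=-1.0000, bond B=132.0200.
  t=1,j=1: stock 131.0400 → up 146.7648 (V=14.7448), down 120.5568 (V=11.4632). Price 12.7758; hedge Δ=0.1252, bond B=-3.6322.
  t=0,j=0: stock 117.0000 → up 131.0400 (V=12.7758), down 107.6400 (V=24.3800). Price 19.7383; hedge Δ=-0.4959, bond B=77.7591.
Root portfolio cost Δ·117+B reproduces V0=19.7383.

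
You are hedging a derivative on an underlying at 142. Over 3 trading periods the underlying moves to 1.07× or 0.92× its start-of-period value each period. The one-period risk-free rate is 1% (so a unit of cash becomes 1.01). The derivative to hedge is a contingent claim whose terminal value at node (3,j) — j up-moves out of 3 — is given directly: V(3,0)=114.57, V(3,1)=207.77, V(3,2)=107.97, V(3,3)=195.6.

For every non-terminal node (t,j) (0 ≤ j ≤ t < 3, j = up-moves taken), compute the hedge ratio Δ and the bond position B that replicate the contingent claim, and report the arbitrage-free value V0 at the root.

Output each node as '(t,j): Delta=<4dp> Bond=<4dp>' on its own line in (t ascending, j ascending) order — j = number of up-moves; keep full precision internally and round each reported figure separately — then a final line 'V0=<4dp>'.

Since d<R<u, set p* = (R−d)/(u−d) = 0.6000; price each node as the discounted p*-expectation of its children.
Payoff layer (t=3): V(3,0)=114.5700, V(3,1)=207.7700, V(3,2)=107.9700, V(3,3)=195.6000
  t=2,j=0: stock 120.1888 → up 128.6020 (V=207.7700), down 110.5737 (V=114.5700). Price 168.8020; hedge Δ=5.1696, bond B=-452.5314.
  t=2,j=1: stock 139.7848 → up 149.5697 (V=107.9700), down 128.6020 (V=207.7700). Price 146.4257; hedge Δ=-4.7597, bond B=811.7591.
  t=2,j=2: stock 162.5758 → up 173.9561 (V=195.6000), down 149.5697 (V=107.9700). Price 158.9584; hedge Δ=3.5934, bond B=-425.2416.
  t=1,j=0: stock 130.6400 → up 139.7848 (V=146.4257), down 120.1888 (V=168.8020). Price 153.8379; hedge Δ=-1.1419, bond B=303.0128.
  t=1,j=1: stock 151.9400 → up 162.5758 (V=158.9584), down 139.7848 (V=146.4257). Price 152.4211; hedge Δ=0.5499, bond B=68.8700.
  t=0,j=0: stock 142.0000 → up 151.9400 (V=152.4211), down 130.6400 (V=153.8379). Price 151.4731; hedge Δ=-0.0665, bond B=160.9179.
Root portfolio cost Δ·142+B reproduces V0=151.4731.

(0,0): Delta=-0.0665 Bond=160.9179
(1,0): Delta=-1.1419 Bond=303.0128
(1,1): Delta=0.5499 Bond=68.8700
(2,0): Delta=5.1696 Bond=-452.5314
(2,1): Delta=-4.7597 Bond=811.7591
(2,2): Delta=3.5934 Bond=-425.2416
V0=151.4731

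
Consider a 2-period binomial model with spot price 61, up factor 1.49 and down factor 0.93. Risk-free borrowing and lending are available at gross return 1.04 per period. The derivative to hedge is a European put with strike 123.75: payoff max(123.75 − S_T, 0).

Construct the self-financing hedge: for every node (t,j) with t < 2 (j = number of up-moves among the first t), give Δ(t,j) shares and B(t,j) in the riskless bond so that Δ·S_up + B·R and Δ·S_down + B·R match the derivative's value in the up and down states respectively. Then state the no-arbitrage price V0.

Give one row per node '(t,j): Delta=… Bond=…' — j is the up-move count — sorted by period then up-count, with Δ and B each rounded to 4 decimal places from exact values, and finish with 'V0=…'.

Since d<R<u, set p* = (R−d)/(u−d) = 0.1964; price each node as the discounted p*-expectation of its children.
Payoff layer (t=2): V(2,0)=70.9911, V(2,1)=39.2223, V(2,2)=0.0000
Node (1,0) S=56.7300: V=(p*·39.2223+(1−p*)·70.9911)/1.04=62.2604; Δ=(39.2223−70.9911)/(84.5277−52.7589)=-1.0000; B=V−Δ·S=118.9904
Node (1,1) S=90.8900: V=(p*·0.0000+(1−p*)·39.2223)/1.04=30.3057; Δ=(0.0000−39.2223)/(135.4261−84.5277)=-0.7706; B=V−Δ·S=100.3455
Node (0,0) S=61.0000: V=(p*·30.3057+(1−p*)·62.2604)/1.04=53.8304; Δ=(30.3057−62.2604)/(90.8900−56.7300)=-0.9354; B=V−Δ·S=110.8923
Each (Δ,B) replicates both successor values, so the strategy is self-financing and V0 is arbitrage-free.

(0,0): Delta=-0.9354 Bond=110.8923
(1,0): Delta=-1.0000 Bond=118.9904
(1,1): Delta=-0.7706 Bond=100.3455
V0=53.8304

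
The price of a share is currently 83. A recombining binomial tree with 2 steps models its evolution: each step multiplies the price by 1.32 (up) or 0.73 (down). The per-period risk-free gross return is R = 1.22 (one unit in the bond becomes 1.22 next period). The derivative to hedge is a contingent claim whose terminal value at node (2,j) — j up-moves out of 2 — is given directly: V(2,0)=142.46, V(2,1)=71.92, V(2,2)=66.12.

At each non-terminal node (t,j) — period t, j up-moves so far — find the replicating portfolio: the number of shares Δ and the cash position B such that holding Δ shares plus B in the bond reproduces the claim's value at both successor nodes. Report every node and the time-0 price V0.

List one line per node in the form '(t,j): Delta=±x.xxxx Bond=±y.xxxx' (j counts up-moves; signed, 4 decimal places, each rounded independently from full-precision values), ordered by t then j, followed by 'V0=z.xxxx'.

(0,0): Delta=-0.2807 Bond=70.2962
(1,0): Delta=-1.9733 Bond=188.3101
(1,1): Delta=-0.0897 Bond=64.8330
V0=46.9940

The replicating-portfolio and risk-neutral prices coincide; use p* = (1.22−0.73)/(1.32−0.73) = 0.8305 for the latter.
Terminal payoffs: V(2,0)=142.4600, V(2,1)=71.9200, V(2,2)=66.1200
Node (1,0) S=60.5900: V=(p*·71.9200+(1−p*)·142.4600)/1.22=68.7508; Δ=(71.9200−142.4600)/(79.9788−44.2307)=-1.9733; B=V−Δ·S=188.3101
Node (1,1) S=109.5600: V=(p*·66.1200+(1−p*)·71.9200)/1.22=55.0025; Δ=(66.1200−71.9200)/(144.6192−79.9788)=-0.0897; B=V−Δ·S=64.8330
Node (0,0) S=83.0000: V=(p*·55.0025+(1−p*)·68.7508)/1.22=46.9940; Δ=(55.0025−68.7508)/(109.5600−60.5900)=-0.2807; B=V−Δ·S=70.2962
Root portfolio cost Δ·83+B reproduces V0=46.9940.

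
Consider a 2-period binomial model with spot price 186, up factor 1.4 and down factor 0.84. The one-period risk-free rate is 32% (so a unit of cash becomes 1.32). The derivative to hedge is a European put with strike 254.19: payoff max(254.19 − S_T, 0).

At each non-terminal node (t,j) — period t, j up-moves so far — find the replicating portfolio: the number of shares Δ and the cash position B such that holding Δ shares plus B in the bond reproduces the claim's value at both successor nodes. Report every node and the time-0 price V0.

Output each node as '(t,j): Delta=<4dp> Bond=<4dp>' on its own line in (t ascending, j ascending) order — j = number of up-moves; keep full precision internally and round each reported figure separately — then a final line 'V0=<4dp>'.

Risk-neutral probability p* = (R−d)/(u−d) = (1.32−0.84)/(1.4−0.84) = 0.8571.
Terminal values V(2,·): V(2,0)=122.9484, V(2,1)=35.4540, V(2,2)=0.0000
  t=1,j=0: stock 156.2400 → up 218.7360 (V=35.4540), down 131.2416 (V=122.9484). Price 36.3282; hedge Δ=-1.0000, bond B=192.5682.
  t=1,j=1: stock 260.4000 → up 364.5600 (V=0.0000), down 218.7360 (V=35.4540). Price 3.8370; hedge Δ=-0.2431, bond B=67.1477.
  t=0,j=0: stock 186.0000 → up 260.4000 (V=3.8370), down 156.2400 (V=36.3282). Price 6.4232; hedge Δ=-0.3119, bond B=64.4431.
Each (Δ,B) replicates both successor values, so the strategy is self-financing and V0 is arbitrage-free.

(0,0): Delta=-0.3119 Bond=64.4431
(1,0): Delta=-1.0000 Bond=192.5682
(1,1): Delta=-0.2431 Bond=67.1477
V0=6.4232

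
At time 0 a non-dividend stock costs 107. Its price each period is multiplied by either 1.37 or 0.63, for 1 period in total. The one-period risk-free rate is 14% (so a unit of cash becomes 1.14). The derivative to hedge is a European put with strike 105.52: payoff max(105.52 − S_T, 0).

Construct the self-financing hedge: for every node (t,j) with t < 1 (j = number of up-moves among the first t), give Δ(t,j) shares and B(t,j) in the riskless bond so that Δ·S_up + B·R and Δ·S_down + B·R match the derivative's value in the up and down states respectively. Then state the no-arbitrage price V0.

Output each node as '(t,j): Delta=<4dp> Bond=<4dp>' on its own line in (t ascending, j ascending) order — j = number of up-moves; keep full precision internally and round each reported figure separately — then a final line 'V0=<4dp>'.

(0,0): Delta=-0.4813 Bond=61.8904
V0=10.3904

No-arbitrage ⇒ martingale measure with p* = (R−d)/(u−d) = 0.6892.
Terminal values V(1,·): V(1,0)=38.1100, V(1,1)=0.0000
(0,0): S=107.0000. Δ = (V_up−V_dn)/(S_up−S_dn) = (0.0000−38.1100)/(146.5900−67.4100) = -0.4813. V = [p*·0.0000 + (1−p*)·38.1100]/1.14 = 10.3904. B = V − Δ·S = 61.8904.
Each (Δ,B) replicates both successor values, so the strategy is self-financing and V0 is arbitrage-free.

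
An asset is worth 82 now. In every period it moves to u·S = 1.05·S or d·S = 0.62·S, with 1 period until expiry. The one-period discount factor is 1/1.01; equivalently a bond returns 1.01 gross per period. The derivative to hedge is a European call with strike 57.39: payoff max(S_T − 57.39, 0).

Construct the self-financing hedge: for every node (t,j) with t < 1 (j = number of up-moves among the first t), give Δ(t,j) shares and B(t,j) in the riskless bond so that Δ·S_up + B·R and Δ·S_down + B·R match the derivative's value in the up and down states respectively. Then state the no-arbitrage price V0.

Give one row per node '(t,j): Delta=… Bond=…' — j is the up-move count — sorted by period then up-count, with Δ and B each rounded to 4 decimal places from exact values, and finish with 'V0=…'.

(0,0): Delta=0.8142 Bond=-40.9860
V0=25.7815

Since d<R<u, set p* = (R−d)/(u−d) = 0.9070; price each node as the discounted p*-expectation of its children.
Terminal values V(1,·): V(1,0)=0.0000, V(1,1)=28.7100
  t=0,j=0: stock 82.0000 → up 86.1000 (V=28.7100), down 50.8400 (V=0.0000). Price 25.7815; hedge Δ=0.8142, bond B=-40.9860.
The time-0 hedge costs 25.7815, which is the no-arbitrage price.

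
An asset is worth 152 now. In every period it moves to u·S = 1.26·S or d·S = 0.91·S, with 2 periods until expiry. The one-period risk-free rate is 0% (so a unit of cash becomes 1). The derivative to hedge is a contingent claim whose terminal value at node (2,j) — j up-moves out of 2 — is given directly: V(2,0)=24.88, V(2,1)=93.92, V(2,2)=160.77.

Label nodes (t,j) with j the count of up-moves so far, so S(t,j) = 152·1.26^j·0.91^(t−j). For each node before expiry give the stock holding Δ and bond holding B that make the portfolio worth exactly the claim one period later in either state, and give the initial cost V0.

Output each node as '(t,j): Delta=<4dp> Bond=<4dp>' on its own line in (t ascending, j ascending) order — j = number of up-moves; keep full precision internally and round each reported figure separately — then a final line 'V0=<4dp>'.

(0,0): Delta=1.2872 Bond=-135.4067
(1,0): Delta=1.4261 Bond=-154.6240
(1,1): Delta=0.9973 Bond=-79.8900
V0=60.2415

No-arbitrage ⇒ martingale measure with p* = (R−d)/(u−d) = 0.2571.
At expiry t=2: V(2,0)=24.8800, V(2,1)=93.9200, V(2,2)=160.7700
Node (1,0) S=138.3200: V=(p*·93.9200+(1−p*)·24.8800)/1=42.6331; Δ=(93.9200−24.8800)/(174.2832−125.8712)=1.4261; B=V−Δ·S=-154.6240
Node (1,1) S=191.5200: V=(p*·160.7700+(1−p*)·93.9200)/1=111.1100; Δ=(160.7700−93.9200)/(241.3152−174.2832)=0.9973; B=V−Δ·S=-79.8900
Node (0,0) S=152.0000: V=(p*·111.1100+(1−p*)·42.6331)/1=60.2415; Δ=(111.1100−42.6331)/(191.5200−138.3200)=1.2872; B=V−Δ·S=-135.4067
Self-financing check: at every node Δ·S+B equals the discounted successor values.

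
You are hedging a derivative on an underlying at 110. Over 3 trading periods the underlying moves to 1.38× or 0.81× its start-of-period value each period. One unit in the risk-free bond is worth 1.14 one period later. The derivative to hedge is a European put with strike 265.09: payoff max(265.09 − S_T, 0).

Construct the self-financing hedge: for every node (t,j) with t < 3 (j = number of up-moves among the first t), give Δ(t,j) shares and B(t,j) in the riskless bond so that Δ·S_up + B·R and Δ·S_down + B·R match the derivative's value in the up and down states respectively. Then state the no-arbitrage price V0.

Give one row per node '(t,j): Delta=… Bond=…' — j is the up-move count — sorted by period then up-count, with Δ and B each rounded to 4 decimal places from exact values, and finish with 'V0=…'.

The replicating-portfolio and risk-neutral prices coincide; use p* = (1.14−0.81)/(1.38−0.81) = 0.5789 for the latter.
Terminal payoffs: V(3,0)=206.6315, V(3,1)=165.4940, V(3,2)=95.4080, V(3,3)=0.0000
(2,0): S=72.1710. Δ = (V_up−V_dn)/(S_up−S_dn) = (165.4940−206.6315)/(99.5960−58.4585) = -1.0000. V = [p*·165.4940 + (1−p*)·206.6315]/1.14 = 160.3641. B = V − Δ·S = 232.5351.
(2,1): S=122.9580. Δ = (V_up−V_dn)/(S_up−S_dn) = (95.4080−165.4940)/(169.6820−99.5960) = -1.0000. V = [p*·95.4080 + (1−p*)·165.4940]/1.14 = 109.5771. B = V − Δ·S = 232.5351.
(2,2): S=209.4840. Δ = (V_up−V_dn)/(S_up−S_dn) = (0.0000−95.4080)/(289.0879−169.6820) = -0.7990. V = [p*·0.0000 + (1−p*)·95.4080]/1.14 = 35.2384. B = V − Δ·S = 202.6208.
(1,0): S=89.1000. Δ = (V_up−V_dn)/(S_up−S_dn) = (109.5771−160.3641)/(122.9580−72.1710) = -1.0000. V = [p*·109.5771 + (1−p*)·160.3641]/1.14 = 114.8781. B = V − Δ·S = 203.9781.
(1,1): S=151.8000. Δ = (V_up−V_dn)/(S_up−S_dn) = (35.2384−109.5771)/(209.4840−122.9580) = -0.8591. V = [p*·35.2384 + (1−p*)·109.5771]/1.14 = 58.3675. B = V − Δ·S = 188.7862.
(0,0): S=110.0000. Δ = (V_up−V_dn)/(S_up−S_dn) = (58.3675−114.8781)/(151.8000−89.1000) = -0.9013. V = [p*·58.3675 + (1−p*)·114.8781]/1.14 = 72.0714. B = V − Δ·S = 171.2130.
Check: Δ(0,0)·S0 + B(0,0) = 72.0714 = V0.

(0,0): Delta=-0.9013 Bond=171.2130
(1,0): Delta=-1.0000 Bond=203.9781
(1,1): Delta=-0.8591 Bond=188.7862
(2,0): Delta=-1.0000 Bond=232.5351
(2,1): Delta=-1.0000 Bond=232.5351
(2,2): Delta=-0.7990 Bond=202.6208
V0=72.0714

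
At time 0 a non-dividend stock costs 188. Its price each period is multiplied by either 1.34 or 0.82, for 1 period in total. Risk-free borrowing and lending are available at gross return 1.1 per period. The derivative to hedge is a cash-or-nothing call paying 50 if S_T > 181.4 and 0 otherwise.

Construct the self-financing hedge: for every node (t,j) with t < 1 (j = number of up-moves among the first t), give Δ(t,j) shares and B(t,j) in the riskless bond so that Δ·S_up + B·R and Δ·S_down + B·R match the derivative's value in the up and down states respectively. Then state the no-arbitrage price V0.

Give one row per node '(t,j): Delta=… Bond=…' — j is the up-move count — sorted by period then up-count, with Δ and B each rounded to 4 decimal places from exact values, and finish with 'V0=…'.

The replicating-portfolio and risk-neutral prices coincide; use p* = (1.1−0.82)/(1.34−0.82) = 0.5385 for the latter.
Terminal values V(1,·): V(1,0)=0.0000, V(1,1)=50.0000
Node (0,0) S=188.0000: V=(p*·50.0000+(1−p*)·0.0000)/1.1=24.4755; Δ=(50.0000−0.0000)/(251.9200−154.1600)=0.5115; B=V−Δ·S=-71.6783
Check: Δ(0,0)·S0 + B(0,0) = 24.4755 = V0.

(0,0): Delta=0.5115 Bond=-71.6783
V0=24.4755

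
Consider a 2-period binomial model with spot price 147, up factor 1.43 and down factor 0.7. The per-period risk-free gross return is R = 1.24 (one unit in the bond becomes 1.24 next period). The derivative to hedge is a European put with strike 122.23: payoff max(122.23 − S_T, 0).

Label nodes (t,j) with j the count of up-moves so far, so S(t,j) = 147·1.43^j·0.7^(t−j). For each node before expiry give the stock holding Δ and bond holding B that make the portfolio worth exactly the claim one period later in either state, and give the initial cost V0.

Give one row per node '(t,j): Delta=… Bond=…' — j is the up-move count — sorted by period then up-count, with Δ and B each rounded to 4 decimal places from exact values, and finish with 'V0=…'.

No-arbitrage ⇒ martingale measure with p* = (R−d)/(u−d) = 0.7397.
At expiry t=2: V(2,0)=50.2000, V(2,1)=0.0000, V(2,2)=0.0000
(1,0): S=102.9000. Δ = (V_up−V_dn)/(S_up−S_dn) = (0.0000−50.2000)/(147.1470−72.0300) = -0.6683. V = [p*·0.0000 + (1−p*)·50.2000]/1.24 = 10.5369. B = V − Δ·S = 79.3040.
(1,1): S=210.2100. Δ = (V_up−V_dn)/(S_up−S_dn) = (0.0000−0.0000)/(300.6003−147.1470) = 0.0000. V = [p*·0.0000 + (1−p*)·0.0000]/1.24 = 0.0000. B = V − Δ·S = 0.0000.
(0,0): S=147.0000. Δ = (V_up−V_dn)/(S_up−S_dn) = (0.0000−10.5369)/(210.2100−102.9000) = -0.0982. V = [p*·0.0000 + (1−p*)·10.5369]/1.24 = 2.2117. B = V − Δ·S = 16.6458.
Root portfolio cost Δ·147+B reproduces V0=2.2117.

(0,0): Delta=-0.0982 Bond=16.6458
(1,0): Delta=-0.6683 Bond=79.3040
(1,1): Delta=0.0000 Bond=0.0000
V0=2.2117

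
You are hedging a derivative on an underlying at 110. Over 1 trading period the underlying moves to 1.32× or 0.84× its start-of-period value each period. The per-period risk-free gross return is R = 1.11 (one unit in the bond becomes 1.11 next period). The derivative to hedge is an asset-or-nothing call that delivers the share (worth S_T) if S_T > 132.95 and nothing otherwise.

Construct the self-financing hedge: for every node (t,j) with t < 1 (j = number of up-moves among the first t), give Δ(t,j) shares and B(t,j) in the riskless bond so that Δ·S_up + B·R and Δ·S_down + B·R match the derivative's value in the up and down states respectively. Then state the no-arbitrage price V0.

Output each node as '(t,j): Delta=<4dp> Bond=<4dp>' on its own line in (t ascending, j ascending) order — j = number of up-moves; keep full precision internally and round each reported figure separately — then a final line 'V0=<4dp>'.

No-arbitrage ⇒ martingale measure with p* = (R−d)/(u−d) = 0.5625.
Terminal payoffs: V(1,0)=0.0000, V(1,1)=145.2000
  t=0,j=0: stock 110.0000 → up 145.2000 (V=145.2000), down 92.4000 (V=0.0000). Price 73.5811; hedge Δ=2.7500, bond B=-228.9189.
The time-0 hedge costs 73.5811, which is the no-arbitrage price.

(0,0): Delta=2.7500 Bond=-228.9189
V0=73.5811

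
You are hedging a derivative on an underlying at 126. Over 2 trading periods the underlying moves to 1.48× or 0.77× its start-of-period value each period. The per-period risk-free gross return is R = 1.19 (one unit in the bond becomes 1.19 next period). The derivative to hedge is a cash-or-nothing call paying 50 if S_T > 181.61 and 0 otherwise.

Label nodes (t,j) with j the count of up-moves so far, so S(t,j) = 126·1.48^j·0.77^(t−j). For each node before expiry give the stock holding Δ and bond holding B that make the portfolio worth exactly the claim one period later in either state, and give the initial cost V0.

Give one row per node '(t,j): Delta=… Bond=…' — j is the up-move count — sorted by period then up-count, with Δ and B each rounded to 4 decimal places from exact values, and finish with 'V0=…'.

Since d<R<u, set p* = (R−d)/(u−d) = 0.5915; price each node as the discounted p*-expectation of its children.
Terminal values V(2,·): V(2,0)=0.0000, V(2,1)=0.0000, V(2,2)=50.0000
Node (1,0) S=97.0200: V=(p*·0.0000+(1−p*)·0.0000)/1.19=0.0000; Δ=(0.0000−0.0000)/(143.5896−74.7054)=0.0000; B=V−Δ·S=0.0000
Node (1,1) S=186.4800: V=(p*·50.0000+(1−p*)·0.0000)/1.19=24.8550; Δ=(50.0000−0.0000)/(275.9904−143.5896)=0.3776; B=V−Δ·S=-45.5675
Node (0,0) S=126.0000: V=(p*·24.8550+(1−p*)·0.0000)/1.19=12.3554; Δ=(24.8550−0.0000)/(186.4800−97.0200)=0.2778; B=V−Δ·S=-22.6516
Root portfolio cost Δ·126+B reproduces V0=12.3554.

(0,0): Delta=0.2778 Bond=-22.6516
(1,0): Delta=0.0000 Bond=0.0000
(1,1): Delta=0.3776 Bond=-45.5675
V0=12.3554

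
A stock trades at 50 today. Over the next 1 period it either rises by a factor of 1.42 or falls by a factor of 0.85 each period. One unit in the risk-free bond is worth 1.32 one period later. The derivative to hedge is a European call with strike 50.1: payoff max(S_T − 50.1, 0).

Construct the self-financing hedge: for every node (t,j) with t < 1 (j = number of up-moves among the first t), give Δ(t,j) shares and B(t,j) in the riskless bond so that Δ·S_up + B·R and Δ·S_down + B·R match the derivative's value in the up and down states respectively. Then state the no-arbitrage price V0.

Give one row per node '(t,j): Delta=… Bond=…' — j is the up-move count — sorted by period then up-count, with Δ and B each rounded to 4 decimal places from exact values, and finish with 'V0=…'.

The replicating-portfolio and risk-neutral prices coincide; use p* = (1.32−0.85)/(1.42−0.85) = 0.8246 for the latter.
Payoff layer (t=1): V(1,0)=0.0000, V(1,1)=20.9000
(0,0): S=50.0000. Δ = (V_up−V_dn)/(S_up−S_dn) = (20.9000−0.0000)/(71.0000−42.5000) = 0.7333. V = [p*·20.9000 + (1−p*)·0.0000]/1.32 = 13.0556. B = V − Δ·S = -23.6111.
The time-0 hedge costs 13.0556, which is the no-arbitrage price.

(0,0): Delta=0.7333 Bond=-23.6111
V0=13.0556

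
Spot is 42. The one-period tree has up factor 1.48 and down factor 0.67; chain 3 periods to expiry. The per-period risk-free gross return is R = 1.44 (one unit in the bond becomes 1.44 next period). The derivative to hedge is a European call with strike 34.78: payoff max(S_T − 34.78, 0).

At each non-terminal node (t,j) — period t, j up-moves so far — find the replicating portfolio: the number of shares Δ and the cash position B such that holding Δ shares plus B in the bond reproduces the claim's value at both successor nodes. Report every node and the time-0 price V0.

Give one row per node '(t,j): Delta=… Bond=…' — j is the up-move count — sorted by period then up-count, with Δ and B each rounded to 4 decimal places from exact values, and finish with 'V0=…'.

No-arbitrage ⇒ martingale measure with p* = (R−d)/(u−d) = 0.9506.
Terminal values V(3,·): V(3,0)=0.0000, V(3,1)=0.0000, V(3,2)=26.8579, V(3,3)=101.3753
  t=2,j=0: stock 18.8538 → up 27.9036 (V=0.0000), down 12.6320 (V=0.0000). Price 0.0000; hedge Δ=0.0000, bond B=0.0000.
  t=2,j=1: stock 41.6472 → up 61.6379 (V=26.8579), down 27.9036 (V=0.0000). Price 17.7302; hedge Δ=0.7962, bond B=-15.4276.
  t=2,j=2: stock 91.9968 → up 136.1553 (V=101.3753), down 61.6379 (V=26.8579). Price 67.8440; hedge Δ=1.0000, bond B=-24.1528.
  t=1,j=0: stock 28.1400 → up 41.6472 (V=17.7302), down 18.8538 (V=0.0000). Price 11.7046; hedge Δ=0.7779, bond B=-10.1846.
  t=1,j=1: stock 62.1600 → up 91.9968 (V=67.8440), down 41.6472 (V=17.7302). Price 45.3953; hedge Δ=0.9953, bond B=-16.4735.
  t=0,j=0: stock 42.0000 → up 62.1600 (V=45.3953), down 28.1400 (V=11.7046). Price 30.3692; hedge Δ=0.9903, bond B=-11.2243.
Each (Δ,B) replicates both successor values, so the strategy is self-financing and V0 is arbitrage-free.

(0,0): Delta=0.9903 Bond=-11.2243
(1,0): Delta=0.7779 Bond=-10.1846
(1,1): Delta=0.9953 Bond=-16.4735
(2,0): Delta=0.0000 Bond=0.0000
(2,1): Delta=0.7962 Bond=-15.4276
(2,2): Delta=1.0000 Bond=-24.1528
V0=30.3692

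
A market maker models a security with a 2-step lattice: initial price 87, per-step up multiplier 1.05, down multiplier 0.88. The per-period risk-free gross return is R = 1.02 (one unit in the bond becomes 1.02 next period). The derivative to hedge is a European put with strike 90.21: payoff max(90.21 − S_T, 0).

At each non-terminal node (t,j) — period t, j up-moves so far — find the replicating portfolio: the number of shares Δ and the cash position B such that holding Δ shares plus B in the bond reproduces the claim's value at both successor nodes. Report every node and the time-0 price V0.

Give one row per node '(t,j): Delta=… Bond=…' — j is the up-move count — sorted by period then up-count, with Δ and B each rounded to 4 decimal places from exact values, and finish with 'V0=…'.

Risk-neutral probability p* = (R−d)/(u−d) = (1.02−0.88)/(1.05−0.88) = 0.8235.
Terminal payoffs: V(2,0)=22.8372, V(2,1)=9.8220, V(2,2)=0.0000
(1,0): S=76.5600. Δ = (V_up−V_dn)/(S_up−S_dn) = (9.8220−22.8372)/(80.3880−67.3728) = -1.0000. V = [p*·9.8220 + (1−p*)·22.8372]/1.02 = 11.8812. B = V − Δ·S = 88.4412.
(1,1): S=91.3500. Δ = (V_up−V_dn)/(S_up−S_dn) = (0.0000−9.8220)/(95.9175−80.3880) = -0.6325. V = [p*·0.0000 + (1−p*)·9.8220]/1.02 = 1.6993. B = V − Δ·S = 59.4758.
(0,0): S=87.0000. Δ = (V_up−V_dn)/(S_up−S_dn) = (1.6993−11.8812)/(91.3500−76.5600) = -0.6884. V = [p*·1.6993 + (1−p*)·11.8812]/1.02 = 3.4276. B = V − Δ·S = 63.3209.
Each (Δ,B) replicates both successor values, so the strategy is self-financing and V0 is arbitrage-free.

(0,0): Delta=-0.6884 Bond=63.3209
(1,0): Delta=-1.0000 Bond=88.4412
(1,1): Delta=-0.6325 Bond=59.4758
V0=3.4276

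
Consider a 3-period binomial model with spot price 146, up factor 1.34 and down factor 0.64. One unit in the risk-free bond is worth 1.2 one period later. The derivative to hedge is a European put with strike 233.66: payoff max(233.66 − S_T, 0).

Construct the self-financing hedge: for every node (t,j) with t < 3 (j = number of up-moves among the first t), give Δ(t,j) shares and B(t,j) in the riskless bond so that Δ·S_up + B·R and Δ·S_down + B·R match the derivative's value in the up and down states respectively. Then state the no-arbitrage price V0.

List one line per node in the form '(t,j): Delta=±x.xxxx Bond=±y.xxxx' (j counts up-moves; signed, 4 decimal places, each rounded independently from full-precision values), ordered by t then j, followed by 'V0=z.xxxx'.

Since d<R<u, set p* = (R−d)/(u−d) = 0.8000; price each node as the discounted p*-expectation of its children.
Terminal values V(3,·): V(3,0)=195.3870, V(3,1)=153.5259, V(3,2)=65.8791, V(3,3)=0.0000
  t=2,j=0: stock 59.8016 → up 80.1341 (V=153.5259), down 38.2730 (V=195.3870). Price 134.9151; hedge Δ=-1.0000, bond B=194.7167.
  t=2,j=1: stock 125.2096 → up 167.7809 (V=65.8791), down 80.1341 (V=153.5259). Price 69.5071; hedge Δ=-1.0000, bond B=194.7167.
  t=2,j=2: stock 262.1576 → up 351.2912 (V=0.0000), down 167.7809 (V=65.8791). Price 10.9799; hedge Δ=-0.3590, bond B=105.0929.
  t=1,j=0: stock 93.4400 → up 125.2096 (V=69.5071), down 59.8016 (V=134.9151). Price 68.8239; hedge Δ=-1.0000, bond B=162.2639.
  t=1,j=1: stock 195.6400 → up 262.1576 (V=10.9799), down 125.2096 (V=69.5071). Price 18.9044; hedge Δ=-0.4274, bond B=102.5147.
  t=0,j=0: stock 146.0000 → up 195.6400 (V=18.9044), down 93.4400 (V=68.8239). Price 24.0736; hedge Δ=-0.4884, bond B=95.3871.
Each (Δ,B) replicates both successor values, so the strategy is self-financing and V0 is arbitrage-free.

(0,0): Delta=-0.4884 Bond=95.3871
(1,0): Delta=-1.0000 Bond=162.2639
(1,1): Delta=-0.4274 Bond=102.5147
(2,0): Delta=-1.0000 Bond=194.7167
(2,1): Delta=-1.0000 Bond=194.7167
(2,2): Delta=-0.3590 Bond=105.0929
V0=24.0736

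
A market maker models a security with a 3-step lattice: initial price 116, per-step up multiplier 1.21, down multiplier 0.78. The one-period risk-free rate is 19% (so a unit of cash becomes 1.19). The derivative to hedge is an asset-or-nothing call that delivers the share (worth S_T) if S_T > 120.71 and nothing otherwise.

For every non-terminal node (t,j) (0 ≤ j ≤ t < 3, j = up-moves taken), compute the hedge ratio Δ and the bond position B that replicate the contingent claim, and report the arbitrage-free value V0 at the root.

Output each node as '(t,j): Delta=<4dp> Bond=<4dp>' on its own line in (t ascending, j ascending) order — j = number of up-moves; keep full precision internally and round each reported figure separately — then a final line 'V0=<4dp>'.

The replicating-portfolio and risk-neutral prices coincide; use p* = (1.19−0.78)/(1.21−0.78) = 0.9535 for the latter.
At expiry t=3: V(3,0)=0.0000, V(3,1)=0.0000, V(3,2)=132.4718, V(3,3)=205.5011
(2,0): S=70.5744. Δ = (V_up−V_dn)/(S_up−S_dn) = (0.0000−0.0000)/(85.3950−55.0480) = 0.0000. V = [p*·0.0000 + (1−p*)·0.0000]/1.19 = 0.0000. B = V − Δ·S = 0.0000.
(2,1): S=109.4808. Δ = (V_up−V_dn)/(S_up−S_dn) = (132.4718−0.0000)/(132.4718−85.3950) = 2.8140. V = [p*·132.4718 + (1−p*)·0.0000]/1.19 = 106.1431. B = V − Δ·S = -201.9308.
(2,2): S=169.8356. Δ = (V_up−V_dn)/(S_up−S_dn) = (205.5011−132.4718)/(205.5011−132.4718) = 1.0000. V = [p*·205.5011 + (1−p*)·132.4718]/1.19 = 169.8356. B = V − Δ·S = 0.0000.
(1,0): S=90.4800. Δ = (V_up−V_dn)/(S_up−S_dn) = (106.1431−0.0000)/(109.4808−70.5744) = 2.7282. V = [p*·106.1431 + (1−p*)·0.0000]/1.19 = 85.0472. B = V − Δ·S = -161.7972.
(1,1): S=140.3600. Δ = (V_up−V_dn)/(S_up−S_dn) = (169.8356−106.1431)/(169.8356−109.4808) = 1.0553. V = [p*·169.8356 + (1−p*)·106.1431]/1.19 = 140.2295. B = V − Δ·S = -7.8925.
(0,0): S=116.0000. Δ = (V_up−V_dn)/(S_up−S_dn) = (140.2295−85.0472)/(140.3600−90.4800) = 1.1063. V = [p*·140.2295 + (1−p*)·85.0472]/1.19 = 115.6831. B = V − Δ·S = -12.6478.
Check: Δ(0,0)·S0 + B(0,0) = 115.6831 = V0.

(0,0): Delta=1.1063 Bond=-12.6478
(1,0): Delta=2.7282 Bond=-161.7972
(1,1): Delta=1.0553 Bond=-7.8925
(2,0): Delta=0.0000 Bond=0.0000
(2,1): Delta=2.8140 Bond=-201.9308
(2,2): Delta=1.0000 Bond=0.0000
V0=115.6831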